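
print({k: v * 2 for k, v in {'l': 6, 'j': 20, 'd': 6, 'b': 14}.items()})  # {'l': 12, 'j': 40, 'd': 12, 'b': 28}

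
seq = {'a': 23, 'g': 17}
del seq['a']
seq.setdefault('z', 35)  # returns 35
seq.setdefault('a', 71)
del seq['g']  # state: {'z': 35, 'a': 71}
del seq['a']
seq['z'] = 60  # {'z': 60}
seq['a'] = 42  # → {'z': 60, 'a': 42}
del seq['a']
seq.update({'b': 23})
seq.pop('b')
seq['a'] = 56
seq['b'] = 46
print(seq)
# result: {'z': 60, 'a': 56, 'b': 46}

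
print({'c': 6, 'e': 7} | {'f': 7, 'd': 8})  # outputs {'c': 6, 'e': 7, 'f': 7, 'd': 8}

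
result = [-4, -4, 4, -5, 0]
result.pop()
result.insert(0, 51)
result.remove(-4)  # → [51, -4, 4, -5]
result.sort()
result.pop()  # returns 51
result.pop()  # 4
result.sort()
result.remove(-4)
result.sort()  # [-5]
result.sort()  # [-5]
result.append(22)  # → [-5, 22]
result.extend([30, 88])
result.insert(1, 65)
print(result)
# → [-5, 65, 22, 30, 88]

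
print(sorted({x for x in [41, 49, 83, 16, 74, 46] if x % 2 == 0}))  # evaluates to [16, 46, 74]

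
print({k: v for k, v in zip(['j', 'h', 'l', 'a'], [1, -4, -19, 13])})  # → {'j': 1, 'h': -4, 'l': -19, 'a': 13}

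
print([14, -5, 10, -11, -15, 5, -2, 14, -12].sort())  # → None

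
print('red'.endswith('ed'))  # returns True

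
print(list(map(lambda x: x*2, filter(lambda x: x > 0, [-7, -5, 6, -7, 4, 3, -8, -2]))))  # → [12, 8, 6]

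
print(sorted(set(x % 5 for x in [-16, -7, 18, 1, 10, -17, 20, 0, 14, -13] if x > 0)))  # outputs [0, 1, 3, 4]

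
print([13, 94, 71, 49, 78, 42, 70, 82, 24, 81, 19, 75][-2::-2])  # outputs [19, 24, 70, 78, 71, 13]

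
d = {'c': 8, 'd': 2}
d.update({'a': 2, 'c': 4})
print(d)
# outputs {'c': 4, 'd': 2, 'a': 2}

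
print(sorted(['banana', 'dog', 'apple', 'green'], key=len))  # ['dog', 'apple', 'green', 'banana']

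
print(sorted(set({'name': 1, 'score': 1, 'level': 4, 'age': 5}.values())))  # [1, 4, 5]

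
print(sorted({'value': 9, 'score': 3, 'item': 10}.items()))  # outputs [('item', 10), ('score', 3), ('value', 9)]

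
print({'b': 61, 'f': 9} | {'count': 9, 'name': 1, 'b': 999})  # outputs {'b': 999, 'f': 9, 'count': 9, 'name': 1}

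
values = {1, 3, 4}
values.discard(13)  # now {1, 3, 4}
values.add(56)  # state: {1, 3, 4, 56}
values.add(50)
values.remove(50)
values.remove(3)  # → {1, 4, 56}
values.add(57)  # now {1, 4, 56, 57}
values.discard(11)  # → {1, 4, 56, 57}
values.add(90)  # {1, 4, 56, 57, 90}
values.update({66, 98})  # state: {1, 4, 56, 57, 66, 90, 98}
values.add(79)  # {1, 4, 56, 57, 66, 79, 90, 98}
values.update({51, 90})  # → {1, 4, 51, 56, 57, 66, 79, 90, 98}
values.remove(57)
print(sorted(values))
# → [1, 4, 51, 56, 66, 79, 90, 98]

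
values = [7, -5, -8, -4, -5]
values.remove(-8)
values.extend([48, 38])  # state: [7, -5, -4, -5, 48, 38]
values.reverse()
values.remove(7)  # [38, 48, -5, -4, -5]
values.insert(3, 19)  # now [38, 48, -5, 19, -4, -5]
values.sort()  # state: [-5, -5, -4, 19, 38, 48]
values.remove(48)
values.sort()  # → [-5, -5, -4, 19, 38]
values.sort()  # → [-5, -5, -4, 19, 38]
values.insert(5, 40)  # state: [-5, -5, -4, 19, 38, 40]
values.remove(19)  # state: [-5, -5, -4, 38, 40]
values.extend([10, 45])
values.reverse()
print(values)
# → [45, 10, 40, 38, -4, -5, -5]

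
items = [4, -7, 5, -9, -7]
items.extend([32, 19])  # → [4, -7, 5, -9, -7, 32, 19]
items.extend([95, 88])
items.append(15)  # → [4, -7, 5, -9, -7, 32, 19, 95, 88, 15]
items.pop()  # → 15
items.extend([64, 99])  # [4, -7, 5, -9, -7, 32, 19, 95, 88, 64, 99]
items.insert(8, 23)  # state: [4, -7, 5, -9, -7, 32, 19, 95, 23, 88, 64, 99]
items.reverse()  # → [99, 64, 88, 23, 95, 19, 32, -7, -9, 5, -7, 4]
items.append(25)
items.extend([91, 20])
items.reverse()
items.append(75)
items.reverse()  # [75, 99, 64, 88, 23, 95, 19, 32, -7, -9, 5, -7, 4, 25, 91, 20]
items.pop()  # 20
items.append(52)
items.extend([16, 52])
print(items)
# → [75, 99, 64, 88, 23, 95, 19, 32, -7, -9, 5, -7, 4, 25, 91, 52, 16, 52]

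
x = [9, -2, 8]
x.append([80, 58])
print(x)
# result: [9, -2, 8, [80, 58]]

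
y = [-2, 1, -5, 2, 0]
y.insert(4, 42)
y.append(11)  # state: [-2, 1, -5, 2, 42, 0, 11]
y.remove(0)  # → [-2, 1, -5, 2, 42, 11]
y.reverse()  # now [11, 42, 2, -5, 1, -2]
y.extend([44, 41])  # [11, 42, 2, -5, 1, -2, 44, 41]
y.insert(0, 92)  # [92, 11, 42, 2, -5, 1, -2, 44, 41]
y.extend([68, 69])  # [92, 11, 42, 2, -5, 1, -2, 44, 41, 68, 69]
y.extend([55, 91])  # [92, 11, 42, 2, -5, 1, -2, 44, 41, 68, 69, 55, 91]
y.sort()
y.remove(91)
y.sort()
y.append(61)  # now [-5, -2, 1, 2, 11, 41, 42, 44, 55, 68, 69, 92, 61]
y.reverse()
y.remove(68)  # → [61, 92, 69, 55, 44, 42, 41, 11, 2, 1, -2, -5]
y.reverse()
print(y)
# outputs [-5, -2, 1, 2, 11, 41, 42, 44, 55, 69, 92, 61]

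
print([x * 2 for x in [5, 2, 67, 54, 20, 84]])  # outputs [10, 4, 134, 108, 40, 168]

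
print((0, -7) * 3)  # (0, -7, 0, -7, 0, -7)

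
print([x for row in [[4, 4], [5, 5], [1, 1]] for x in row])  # [4, 4, 5, 5, 1, 1]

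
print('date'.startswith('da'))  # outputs True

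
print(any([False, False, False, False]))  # False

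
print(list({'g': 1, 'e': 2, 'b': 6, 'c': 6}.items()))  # [('g', 1), ('e', 2), ('b', 6), ('c', 6)]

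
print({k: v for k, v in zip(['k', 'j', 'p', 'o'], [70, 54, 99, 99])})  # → {'k': 70, 'j': 54, 'p': 99, 'o': 99}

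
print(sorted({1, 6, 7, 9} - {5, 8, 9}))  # [1, 6, 7]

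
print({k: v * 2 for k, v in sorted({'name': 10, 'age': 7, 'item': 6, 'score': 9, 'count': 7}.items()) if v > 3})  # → {'age': 14, 'count': 14, 'item': 12, 'name': 20, 'score': 18}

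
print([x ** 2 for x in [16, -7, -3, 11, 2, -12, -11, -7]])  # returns [256, 49, 9, 121, 4, 144, 121, 49]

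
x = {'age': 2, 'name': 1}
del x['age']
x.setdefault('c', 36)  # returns 36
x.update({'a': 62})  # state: {'name': 1, 'c': 36, 'a': 62}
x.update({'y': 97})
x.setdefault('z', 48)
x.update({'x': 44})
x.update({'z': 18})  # {'name': 1, 'c': 36, 'a': 62, 'y': 97, 'z': 18, 'x': 44}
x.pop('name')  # 1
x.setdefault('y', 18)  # 97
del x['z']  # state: {'c': 36, 'a': 62, 'y': 97, 'x': 44}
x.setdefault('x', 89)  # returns 44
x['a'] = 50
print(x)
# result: {'c': 36, 'a': 50, 'y': 97, 'x': 44}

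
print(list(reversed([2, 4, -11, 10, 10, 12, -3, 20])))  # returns [20, -3, 12, 10, 10, -11, 4, 2]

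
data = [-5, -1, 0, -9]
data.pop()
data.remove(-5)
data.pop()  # 0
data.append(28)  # [-1, 28]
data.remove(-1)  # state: [28]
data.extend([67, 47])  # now [28, 67, 47]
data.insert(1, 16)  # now [28, 16, 67, 47]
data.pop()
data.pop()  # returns 67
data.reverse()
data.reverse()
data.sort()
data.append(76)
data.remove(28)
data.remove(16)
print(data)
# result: [76]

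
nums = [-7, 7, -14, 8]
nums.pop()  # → 8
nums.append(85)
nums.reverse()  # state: [85, -14, 7, -7]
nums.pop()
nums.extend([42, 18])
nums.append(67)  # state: [85, -14, 7, 42, 18, 67]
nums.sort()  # [-14, 7, 18, 42, 67, 85]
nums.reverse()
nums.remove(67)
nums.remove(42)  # [85, 18, 7, -14]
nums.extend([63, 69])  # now [85, 18, 7, -14, 63, 69]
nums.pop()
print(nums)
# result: [85, 18, 7, -14, 63]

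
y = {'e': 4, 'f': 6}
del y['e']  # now {'f': 6}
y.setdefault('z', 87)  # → 87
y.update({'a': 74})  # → {'f': 6, 'z': 87, 'a': 74}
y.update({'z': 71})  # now {'f': 6, 'z': 71, 'a': 74}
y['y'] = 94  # {'f': 6, 'z': 71, 'a': 74, 'y': 94}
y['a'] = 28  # {'f': 6, 'z': 71, 'a': 28, 'y': 94}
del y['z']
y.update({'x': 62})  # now {'f': 6, 'a': 28, 'y': 94, 'x': 62}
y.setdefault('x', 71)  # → 62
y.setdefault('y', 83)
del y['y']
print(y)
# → {'f': 6, 'a': 28, 'x': 62}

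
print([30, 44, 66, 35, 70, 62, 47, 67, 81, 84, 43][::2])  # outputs [30, 66, 70, 47, 81, 43]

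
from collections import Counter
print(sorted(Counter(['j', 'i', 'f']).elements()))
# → ['f', 'i', 'j']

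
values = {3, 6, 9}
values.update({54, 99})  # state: {3, 6, 9, 54, 99}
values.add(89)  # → {3, 6, 9, 54, 89, 99}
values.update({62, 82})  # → {3, 6, 9, 54, 62, 82, 89, 99}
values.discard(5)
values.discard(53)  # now {3, 6, 9, 54, 62, 82, 89, 99}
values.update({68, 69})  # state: {3, 6, 9, 54, 62, 68, 69, 82, 89, 99}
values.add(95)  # {3, 6, 9, 54, 62, 68, 69, 82, 89, 95, 99}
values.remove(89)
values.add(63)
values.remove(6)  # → {3, 9, 54, 62, 63, 68, 69, 82, 95, 99}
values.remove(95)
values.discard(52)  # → {3, 9, 54, 62, 63, 68, 69, 82, 99}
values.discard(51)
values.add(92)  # {3, 9, 54, 62, 63, 68, 69, 82, 92, 99}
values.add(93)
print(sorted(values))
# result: [3, 9, 54, 62, 63, 68, 69, 82, 92, 93, 99]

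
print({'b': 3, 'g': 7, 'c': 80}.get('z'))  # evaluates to None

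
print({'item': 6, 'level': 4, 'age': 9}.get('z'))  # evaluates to None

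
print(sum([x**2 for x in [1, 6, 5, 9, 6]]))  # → 179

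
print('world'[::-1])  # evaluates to dlrow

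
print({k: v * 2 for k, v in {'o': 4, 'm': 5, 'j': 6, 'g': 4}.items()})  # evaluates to {'o': 8, 'm': 10, 'j': 12, 'g': 8}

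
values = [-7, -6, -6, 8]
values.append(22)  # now [-7, -6, -6, 8, 22]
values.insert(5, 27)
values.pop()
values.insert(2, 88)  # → [-7, -6, 88, -6, 8, 22]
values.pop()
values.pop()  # 8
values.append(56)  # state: [-7, -6, 88, -6, 56]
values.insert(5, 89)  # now [-7, -6, 88, -6, 56, 89]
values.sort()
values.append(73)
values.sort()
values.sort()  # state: [-7, -6, -6, 56, 73, 88, 89]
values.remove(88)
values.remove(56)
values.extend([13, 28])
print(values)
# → [-7, -6, -6, 73, 89, 13, 28]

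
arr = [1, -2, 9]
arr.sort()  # [-2, 1, 9]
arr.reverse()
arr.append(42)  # [9, 1, -2, 42]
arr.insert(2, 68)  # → [9, 1, 68, -2, 42]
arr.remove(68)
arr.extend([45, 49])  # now [9, 1, -2, 42, 45, 49]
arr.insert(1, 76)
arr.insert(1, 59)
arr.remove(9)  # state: [59, 76, 1, -2, 42, 45, 49]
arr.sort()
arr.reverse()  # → [76, 59, 49, 45, 42, 1, -2]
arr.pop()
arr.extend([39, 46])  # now [76, 59, 49, 45, 42, 1, 39, 46]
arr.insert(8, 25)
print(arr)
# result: [76, 59, 49, 45, 42, 1, 39, 46, 25]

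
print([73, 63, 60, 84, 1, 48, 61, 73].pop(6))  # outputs 61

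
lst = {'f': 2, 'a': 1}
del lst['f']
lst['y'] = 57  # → {'a': 1, 'y': 57}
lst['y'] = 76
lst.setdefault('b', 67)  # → 67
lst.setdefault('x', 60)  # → 60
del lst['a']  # {'y': 76, 'b': 67, 'x': 60}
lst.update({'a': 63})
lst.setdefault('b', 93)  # 67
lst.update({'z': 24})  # {'y': 76, 'b': 67, 'x': 60, 'a': 63, 'z': 24}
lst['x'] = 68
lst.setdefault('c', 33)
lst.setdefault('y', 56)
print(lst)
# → {'y': 76, 'b': 67, 'x': 68, 'a': 63, 'z': 24, 'c': 33}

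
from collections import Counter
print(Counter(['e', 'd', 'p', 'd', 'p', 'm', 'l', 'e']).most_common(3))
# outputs [('e', 2), ('d', 2), ('p', 2)]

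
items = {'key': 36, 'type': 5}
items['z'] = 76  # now {'key': 36, 'type': 5, 'z': 76}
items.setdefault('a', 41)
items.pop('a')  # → 41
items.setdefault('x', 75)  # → 75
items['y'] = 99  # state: {'key': 36, 'type': 5, 'z': 76, 'x': 75, 'y': 99}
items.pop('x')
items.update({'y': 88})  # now {'key': 36, 'type': 5, 'z': 76, 'y': 88}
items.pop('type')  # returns 5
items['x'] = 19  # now {'key': 36, 'z': 76, 'y': 88, 'x': 19}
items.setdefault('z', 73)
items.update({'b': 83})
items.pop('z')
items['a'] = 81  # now {'key': 36, 'y': 88, 'x': 19, 'b': 83, 'a': 81}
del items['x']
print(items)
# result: {'key': 36, 'y': 88, 'b': 83, 'a': 81}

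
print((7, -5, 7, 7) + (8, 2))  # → (7, -5, 7, 7, 8, 2)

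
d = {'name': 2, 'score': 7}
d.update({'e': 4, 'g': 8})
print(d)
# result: {'name': 2, 'score': 7, 'e': 4, 'g': 8}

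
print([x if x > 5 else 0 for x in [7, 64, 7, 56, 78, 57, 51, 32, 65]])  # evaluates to [7, 64, 7, 56, 78, 57, 51, 32, 65]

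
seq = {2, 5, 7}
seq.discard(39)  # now {2, 5, 7}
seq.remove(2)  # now {5, 7}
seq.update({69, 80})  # {5, 7, 69, 80}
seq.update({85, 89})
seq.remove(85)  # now {5, 7, 69, 80, 89}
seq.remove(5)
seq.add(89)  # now {7, 69, 80, 89}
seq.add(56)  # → {7, 56, 69, 80, 89}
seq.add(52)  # {7, 52, 56, 69, 80, 89}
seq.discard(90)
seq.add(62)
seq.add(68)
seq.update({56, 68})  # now {7, 52, 56, 62, 68, 69, 80, 89}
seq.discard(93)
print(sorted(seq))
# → [7, 52, 56, 62, 68, 69, 80, 89]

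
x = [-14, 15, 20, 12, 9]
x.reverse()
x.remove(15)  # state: [9, 12, 20, -14]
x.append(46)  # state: [9, 12, 20, -14, 46]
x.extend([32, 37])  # [9, 12, 20, -14, 46, 32, 37]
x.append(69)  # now [9, 12, 20, -14, 46, 32, 37, 69]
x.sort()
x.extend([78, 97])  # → [-14, 9, 12, 20, 32, 37, 46, 69, 78, 97]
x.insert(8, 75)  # [-14, 9, 12, 20, 32, 37, 46, 69, 75, 78, 97]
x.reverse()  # [97, 78, 75, 69, 46, 37, 32, 20, 12, 9, -14]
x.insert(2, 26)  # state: [97, 78, 26, 75, 69, 46, 37, 32, 20, 12, 9, -14]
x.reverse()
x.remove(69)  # [-14, 9, 12, 20, 32, 37, 46, 75, 26, 78, 97]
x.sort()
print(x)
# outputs [-14, 9, 12, 20, 26, 32, 37, 46, 75, 78, 97]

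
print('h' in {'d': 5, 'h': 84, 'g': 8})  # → True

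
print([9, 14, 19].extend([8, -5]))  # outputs None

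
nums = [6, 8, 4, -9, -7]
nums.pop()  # -7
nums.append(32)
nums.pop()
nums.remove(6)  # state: [8, 4, -9]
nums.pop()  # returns -9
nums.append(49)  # [8, 4, 49]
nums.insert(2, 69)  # [8, 4, 69, 49]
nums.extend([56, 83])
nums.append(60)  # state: [8, 4, 69, 49, 56, 83, 60]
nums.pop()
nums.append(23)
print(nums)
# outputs [8, 4, 69, 49, 56, 83, 23]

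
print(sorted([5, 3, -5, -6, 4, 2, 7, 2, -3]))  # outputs [-6, -5, -3, 2, 2, 3, 4, 5, 7]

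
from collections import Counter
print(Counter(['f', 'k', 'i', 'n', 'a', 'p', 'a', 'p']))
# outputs Counter({'a': 2, 'p': 2, 'f': 1, 'k': 1, 'i': 1, 'n': 1})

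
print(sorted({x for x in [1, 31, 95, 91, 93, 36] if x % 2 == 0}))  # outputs [36]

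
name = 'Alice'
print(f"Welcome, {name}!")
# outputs Welcome, Alice!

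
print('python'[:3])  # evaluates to pyt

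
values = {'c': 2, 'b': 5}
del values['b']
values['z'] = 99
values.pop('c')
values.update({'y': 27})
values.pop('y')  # 27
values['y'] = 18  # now {'z': 99, 'y': 18}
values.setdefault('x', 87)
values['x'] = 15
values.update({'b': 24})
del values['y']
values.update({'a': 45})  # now {'z': 99, 'x': 15, 'b': 24, 'a': 45}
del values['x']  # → {'z': 99, 'b': 24, 'a': 45}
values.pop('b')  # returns 24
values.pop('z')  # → 99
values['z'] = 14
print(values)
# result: {'a': 45, 'z': 14}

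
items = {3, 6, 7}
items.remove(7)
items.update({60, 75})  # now {3, 6, 60, 75}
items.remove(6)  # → {3, 60, 75}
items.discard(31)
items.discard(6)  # {3, 60, 75}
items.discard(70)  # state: {3, 60, 75}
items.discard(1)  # {3, 60, 75}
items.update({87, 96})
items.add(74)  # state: {3, 60, 74, 75, 87, 96}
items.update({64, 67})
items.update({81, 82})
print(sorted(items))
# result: [3, 60, 64, 67, 74, 75, 81, 82, 87, 96]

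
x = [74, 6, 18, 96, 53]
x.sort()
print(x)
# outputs [6, 18, 53, 74, 96]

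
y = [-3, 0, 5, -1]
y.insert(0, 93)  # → [93, -3, 0, 5, -1]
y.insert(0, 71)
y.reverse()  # [-1, 5, 0, -3, 93, 71]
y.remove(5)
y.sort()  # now [-3, -1, 0, 71, 93]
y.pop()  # 93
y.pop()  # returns 71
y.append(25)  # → [-3, -1, 0, 25]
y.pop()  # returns 25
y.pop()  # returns 0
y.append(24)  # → [-3, -1, 24]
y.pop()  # 24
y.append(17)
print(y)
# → [-3, -1, 17]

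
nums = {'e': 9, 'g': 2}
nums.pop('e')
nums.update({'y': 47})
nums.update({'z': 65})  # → {'g': 2, 'y': 47, 'z': 65}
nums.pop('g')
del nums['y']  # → {'z': 65}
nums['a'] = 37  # {'z': 65, 'a': 37}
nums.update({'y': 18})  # {'z': 65, 'a': 37, 'y': 18}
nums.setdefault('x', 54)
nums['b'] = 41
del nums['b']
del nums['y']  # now {'z': 65, 'a': 37, 'x': 54}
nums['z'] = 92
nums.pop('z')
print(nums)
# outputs {'a': 37, 'x': 54}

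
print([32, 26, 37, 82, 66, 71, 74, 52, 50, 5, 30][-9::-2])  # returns [37, 32]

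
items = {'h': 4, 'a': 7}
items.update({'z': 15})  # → {'h': 4, 'a': 7, 'z': 15}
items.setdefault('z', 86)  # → 15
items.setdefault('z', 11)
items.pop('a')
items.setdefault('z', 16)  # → 15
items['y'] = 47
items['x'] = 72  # {'h': 4, 'z': 15, 'y': 47, 'x': 72}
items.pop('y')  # 47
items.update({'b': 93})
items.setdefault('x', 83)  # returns 72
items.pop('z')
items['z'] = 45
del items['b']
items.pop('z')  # 45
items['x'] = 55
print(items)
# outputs {'h': 4, 'x': 55}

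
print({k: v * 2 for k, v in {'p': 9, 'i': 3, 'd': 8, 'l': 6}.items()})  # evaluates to {'p': 18, 'i': 6, 'd': 16, 'l': 12}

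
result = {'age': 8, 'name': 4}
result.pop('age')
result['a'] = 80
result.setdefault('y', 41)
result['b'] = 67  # {'name': 4, 'a': 80, 'y': 41, 'b': 67}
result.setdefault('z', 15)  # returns 15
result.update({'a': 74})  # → {'name': 4, 'a': 74, 'y': 41, 'b': 67, 'z': 15}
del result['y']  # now {'name': 4, 'a': 74, 'b': 67, 'z': 15}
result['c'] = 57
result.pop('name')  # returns 4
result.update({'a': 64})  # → {'a': 64, 'b': 67, 'z': 15, 'c': 57}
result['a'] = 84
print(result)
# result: {'a': 84, 'b': 67, 'z': 15, 'c': 57}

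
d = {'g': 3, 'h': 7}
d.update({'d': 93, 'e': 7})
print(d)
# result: {'g': 3, 'h': 7, 'd': 93, 'e': 7}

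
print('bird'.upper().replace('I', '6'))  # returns B6RD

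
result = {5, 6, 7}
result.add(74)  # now {5, 6, 7, 74}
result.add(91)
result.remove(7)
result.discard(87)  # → {5, 6, 74, 91}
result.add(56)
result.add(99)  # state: {5, 6, 56, 74, 91, 99}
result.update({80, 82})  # {5, 6, 56, 74, 80, 82, 91, 99}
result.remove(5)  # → {6, 56, 74, 80, 82, 91, 99}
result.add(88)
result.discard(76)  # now {6, 56, 74, 80, 82, 88, 91, 99}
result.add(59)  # {6, 56, 59, 74, 80, 82, 88, 91, 99}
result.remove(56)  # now {6, 59, 74, 80, 82, 88, 91, 99}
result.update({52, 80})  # {6, 52, 59, 74, 80, 82, 88, 91, 99}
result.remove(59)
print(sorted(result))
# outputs [6, 52, 74, 80, 82, 88, 91, 99]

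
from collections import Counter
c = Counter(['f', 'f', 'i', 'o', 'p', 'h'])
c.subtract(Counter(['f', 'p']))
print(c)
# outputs Counter({'f': 1, 'i': 1, 'o': 1, 'h': 1, 'p': 0})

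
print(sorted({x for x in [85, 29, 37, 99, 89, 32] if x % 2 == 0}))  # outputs [32]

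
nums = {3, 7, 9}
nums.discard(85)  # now {3, 7, 9}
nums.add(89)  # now {3, 7, 9, 89}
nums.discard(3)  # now {7, 9, 89}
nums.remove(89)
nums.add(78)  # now {7, 9, 78}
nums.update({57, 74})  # {7, 9, 57, 74, 78}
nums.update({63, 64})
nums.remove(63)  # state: {7, 9, 57, 64, 74, 78}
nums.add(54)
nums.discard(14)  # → {7, 9, 54, 57, 64, 74, 78}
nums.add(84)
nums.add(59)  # {7, 9, 54, 57, 59, 64, 74, 78, 84}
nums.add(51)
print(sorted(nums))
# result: [7, 9, 51, 54, 57, 59, 64, 74, 78, 84]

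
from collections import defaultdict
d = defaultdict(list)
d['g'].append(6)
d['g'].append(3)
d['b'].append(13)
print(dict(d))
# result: {'g': [6, 3], 'b': [13]}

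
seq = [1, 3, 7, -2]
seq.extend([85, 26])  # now [1, 3, 7, -2, 85, 26]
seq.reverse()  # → [26, 85, -2, 7, 3, 1]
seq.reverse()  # [1, 3, 7, -2, 85, 26]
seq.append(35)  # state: [1, 3, 7, -2, 85, 26, 35]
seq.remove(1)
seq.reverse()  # [35, 26, 85, -2, 7, 3]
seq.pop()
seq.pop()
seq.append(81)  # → [35, 26, 85, -2, 81]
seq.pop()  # 81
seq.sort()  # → [-2, 26, 35, 85]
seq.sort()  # [-2, 26, 35, 85]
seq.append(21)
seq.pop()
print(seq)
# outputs [-2, 26, 35, 85]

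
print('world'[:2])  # wo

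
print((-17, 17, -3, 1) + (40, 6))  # (-17, 17, -3, 1, 40, 6)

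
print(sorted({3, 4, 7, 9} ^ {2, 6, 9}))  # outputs [2, 3, 4, 6, 7]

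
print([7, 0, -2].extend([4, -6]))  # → None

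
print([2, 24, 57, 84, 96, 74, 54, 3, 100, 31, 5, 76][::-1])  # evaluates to [76, 5, 31, 100, 3, 54, 74, 96, 84, 57, 24, 2]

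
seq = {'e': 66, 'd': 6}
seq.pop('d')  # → 6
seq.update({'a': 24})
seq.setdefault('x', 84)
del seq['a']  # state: {'e': 66, 'x': 84}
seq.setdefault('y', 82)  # 82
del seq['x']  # {'e': 66, 'y': 82}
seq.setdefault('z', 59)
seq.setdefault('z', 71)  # 59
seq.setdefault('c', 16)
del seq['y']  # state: {'e': 66, 'z': 59, 'c': 16}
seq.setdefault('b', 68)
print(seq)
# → {'e': 66, 'z': 59, 'c': 16, 'b': 68}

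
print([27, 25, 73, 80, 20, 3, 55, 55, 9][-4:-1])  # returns [3, 55, 55]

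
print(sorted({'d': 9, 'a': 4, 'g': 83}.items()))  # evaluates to [('a', 4), ('d', 9), ('g', 83)]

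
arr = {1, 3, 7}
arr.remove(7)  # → {1, 3}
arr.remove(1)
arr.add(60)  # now {3, 60}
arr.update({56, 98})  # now {3, 56, 60, 98}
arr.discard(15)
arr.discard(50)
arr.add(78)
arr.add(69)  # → {3, 56, 60, 69, 78, 98}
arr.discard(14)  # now {3, 56, 60, 69, 78, 98}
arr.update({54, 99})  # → {3, 54, 56, 60, 69, 78, 98, 99}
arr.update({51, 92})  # {3, 51, 54, 56, 60, 69, 78, 92, 98, 99}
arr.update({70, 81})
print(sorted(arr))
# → [3, 51, 54, 56, 60, 69, 70, 78, 81, 92, 98, 99]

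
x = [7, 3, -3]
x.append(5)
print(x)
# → [7, 3, -3, 5]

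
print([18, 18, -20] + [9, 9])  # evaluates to [18, 18, -20, 9, 9]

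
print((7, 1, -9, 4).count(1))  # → 1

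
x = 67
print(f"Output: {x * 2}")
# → Output: 134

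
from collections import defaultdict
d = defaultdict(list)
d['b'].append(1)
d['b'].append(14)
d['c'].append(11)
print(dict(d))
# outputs {'b': [1, 14], 'c': [11]}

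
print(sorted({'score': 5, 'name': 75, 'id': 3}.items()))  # [('id', 3), ('name', 75), ('score', 5)]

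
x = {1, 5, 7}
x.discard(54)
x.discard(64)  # {1, 5, 7}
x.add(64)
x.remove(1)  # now {5, 7, 64}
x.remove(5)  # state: {7, 64}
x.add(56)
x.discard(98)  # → {7, 56, 64}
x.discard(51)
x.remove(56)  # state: {7, 64}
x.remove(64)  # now {7}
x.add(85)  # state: {7, 85}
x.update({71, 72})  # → {7, 71, 72, 85}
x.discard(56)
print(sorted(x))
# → [7, 71, 72, 85]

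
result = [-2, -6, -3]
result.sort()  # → [-6, -3, -2]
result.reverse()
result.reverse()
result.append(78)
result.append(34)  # [-6, -3, -2, 78, 34]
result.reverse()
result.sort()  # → [-6, -3, -2, 34, 78]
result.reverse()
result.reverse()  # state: [-6, -3, -2, 34, 78]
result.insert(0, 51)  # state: [51, -6, -3, -2, 34, 78]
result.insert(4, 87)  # [51, -6, -3, -2, 87, 34, 78]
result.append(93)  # [51, -6, -3, -2, 87, 34, 78, 93]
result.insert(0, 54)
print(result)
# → [54, 51, -6, -3, -2, 87, 34, 78, 93]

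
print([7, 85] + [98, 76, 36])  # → [7, 85, 98, 76, 36]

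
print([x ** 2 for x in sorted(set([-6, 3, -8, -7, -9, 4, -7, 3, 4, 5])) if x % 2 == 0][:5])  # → [64, 36, 16]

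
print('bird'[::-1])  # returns drib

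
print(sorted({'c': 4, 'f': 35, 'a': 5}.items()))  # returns [('a', 5), ('c', 4), ('f', 35)]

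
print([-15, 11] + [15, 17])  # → [-15, 11, 15, 17]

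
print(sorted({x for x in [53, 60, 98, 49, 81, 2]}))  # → [2, 49, 53, 60, 81, 98]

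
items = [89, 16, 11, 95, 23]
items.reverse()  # [23, 95, 11, 16, 89]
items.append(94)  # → [23, 95, 11, 16, 89, 94]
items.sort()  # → [11, 16, 23, 89, 94, 95]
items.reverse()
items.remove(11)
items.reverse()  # [16, 23, 89, 94, 95]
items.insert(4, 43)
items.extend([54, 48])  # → [16, 23, 89, 94, 43, 95, 54, 48]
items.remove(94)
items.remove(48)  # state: [16, 23, 89, 43, 95, 54]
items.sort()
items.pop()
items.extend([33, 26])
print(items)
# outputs [16, 23, 43, 54, 89, 33, 26]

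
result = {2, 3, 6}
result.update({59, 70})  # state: {2, 3, 6, 59, 70}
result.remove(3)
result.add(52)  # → {2, 6, 52, 59, 70}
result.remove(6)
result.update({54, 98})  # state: {2, 52, 54, 59, 70, 98}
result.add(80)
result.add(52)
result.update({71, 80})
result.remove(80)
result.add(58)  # {2, 52, 54, 58, 59, 70, 71, 98}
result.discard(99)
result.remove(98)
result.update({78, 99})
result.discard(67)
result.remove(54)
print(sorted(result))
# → [2, 52, 58, 59, 70, 71, 78, 99]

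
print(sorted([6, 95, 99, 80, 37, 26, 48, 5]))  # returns [5, 6, 26, 37, 48, 80, 95, 99]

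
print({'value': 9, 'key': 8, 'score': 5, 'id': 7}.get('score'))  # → 5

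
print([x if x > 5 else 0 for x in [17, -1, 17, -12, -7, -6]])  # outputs [17, 0, 17, 0, 0, 0]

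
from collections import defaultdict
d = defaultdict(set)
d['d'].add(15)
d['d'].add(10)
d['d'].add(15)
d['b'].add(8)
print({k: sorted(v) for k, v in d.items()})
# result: {'d': [10, 15], 'b': [8]}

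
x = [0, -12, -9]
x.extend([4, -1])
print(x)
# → [0, -12, -9, 4, -1]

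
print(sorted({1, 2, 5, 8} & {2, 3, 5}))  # [2, 5]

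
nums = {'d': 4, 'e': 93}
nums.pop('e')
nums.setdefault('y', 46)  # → 46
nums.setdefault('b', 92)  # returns 92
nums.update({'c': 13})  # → {'d': 4, 'y': 46, 'b': 92, 'c': 13}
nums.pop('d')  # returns 4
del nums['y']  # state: {'b': 92, 'c': 13}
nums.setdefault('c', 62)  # 13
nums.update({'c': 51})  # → {'b': 92, 'c': 51}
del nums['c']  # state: {'b': 92}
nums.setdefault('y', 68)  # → 68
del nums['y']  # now {'b': 92}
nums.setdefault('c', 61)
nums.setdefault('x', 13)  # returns 13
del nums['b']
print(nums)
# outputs {'c': 61, 'x': 13}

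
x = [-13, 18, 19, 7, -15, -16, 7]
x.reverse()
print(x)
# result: [7, -16, -15, 7, 19, 18, -13]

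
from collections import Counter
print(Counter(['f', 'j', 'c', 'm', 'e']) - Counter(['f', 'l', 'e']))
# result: Counter({'j': 1, 'c': 1, 'm': 1})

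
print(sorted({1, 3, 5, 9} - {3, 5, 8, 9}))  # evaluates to [1]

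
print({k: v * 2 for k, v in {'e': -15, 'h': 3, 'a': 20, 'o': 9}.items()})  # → {'e': -30, 'h': 6, 'a': 40, 'o': 18}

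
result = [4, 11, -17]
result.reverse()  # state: [-17, 11, 4]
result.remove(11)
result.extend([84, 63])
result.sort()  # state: [-17, 4, 63, 84]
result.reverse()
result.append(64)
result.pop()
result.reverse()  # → [-17, 4, 63, 84]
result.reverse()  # [84, 63, 4, -17]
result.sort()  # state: [-17, 4, 63, 84]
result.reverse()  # [84, 63, 4, -17]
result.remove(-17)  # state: [84, 63, 4]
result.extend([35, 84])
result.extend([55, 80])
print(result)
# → [84, 63, 4, 35, 84, 55, 80]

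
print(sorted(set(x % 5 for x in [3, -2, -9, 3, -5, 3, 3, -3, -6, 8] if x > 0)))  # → [3]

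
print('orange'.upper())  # ORANGE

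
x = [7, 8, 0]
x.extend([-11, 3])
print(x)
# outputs [7, 8, 0, -11, 3]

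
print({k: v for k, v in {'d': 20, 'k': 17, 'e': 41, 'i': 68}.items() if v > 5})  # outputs {'d': 20, 'k': 17, 'e': 41, 'i': 68}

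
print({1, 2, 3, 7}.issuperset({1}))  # True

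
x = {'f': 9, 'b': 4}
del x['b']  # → {'f': 9}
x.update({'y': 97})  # {'f': 9, 'y': 97}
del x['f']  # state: {'y': 97}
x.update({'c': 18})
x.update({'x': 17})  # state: {'y': 97, 'c': 18, 'x': 17}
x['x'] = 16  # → {'y': 97, 'c': 18, 'x': 16}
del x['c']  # {'y': 97, 'x': 16}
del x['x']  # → {'y': 97}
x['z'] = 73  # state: {'y': 97, 'z': 73}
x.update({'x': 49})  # {'y': 97, 'z': 73, 'x': 49}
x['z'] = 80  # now {'y': 97, 'z': 80, 'x': 49}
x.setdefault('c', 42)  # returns 42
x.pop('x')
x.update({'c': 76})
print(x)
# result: {'y': 97, 'z': 80, 'c': 76}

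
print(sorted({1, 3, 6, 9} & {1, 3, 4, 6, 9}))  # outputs [1, 3, 6, 9]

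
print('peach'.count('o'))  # 0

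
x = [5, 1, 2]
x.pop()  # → 2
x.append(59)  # [5, 1, 59]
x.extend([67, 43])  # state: [5, 1, 59, 67, 43]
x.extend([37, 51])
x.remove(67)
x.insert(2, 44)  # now [5, 1, 44, 59, 43, 37, 51]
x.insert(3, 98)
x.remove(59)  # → [5, 1, 44, 98, 43, 37, 51]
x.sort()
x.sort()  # [1, 5, 37, 43, 44, 51, 98]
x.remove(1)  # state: [5, 37, 43, 44, 51, 98]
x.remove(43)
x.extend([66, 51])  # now [5, 37, 44, 51, 98, 66, 51]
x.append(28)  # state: [5, 37, 44, 51, 98, 66, 51, 28]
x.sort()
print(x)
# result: [5, 28, 37, 44, 51, 51, 66, 98]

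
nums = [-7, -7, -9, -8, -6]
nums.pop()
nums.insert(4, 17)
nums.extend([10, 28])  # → [-7, -7, -9, -8, 17, 10, 28]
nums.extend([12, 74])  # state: [-7, -7, -9, -8, 17, 10, 28, 12, 74]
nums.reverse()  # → [74, 12, 28, 10, 17, -8, -9, -7, -7]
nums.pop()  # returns -7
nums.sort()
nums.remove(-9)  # [-8, -7, 10, 12, 17, 28, 74]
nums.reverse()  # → [74, 28, 17, 12, 10, -7, -8]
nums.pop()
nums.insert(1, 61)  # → [74, 61, 28, 17, 12, 10, -7]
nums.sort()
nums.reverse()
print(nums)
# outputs [74, 61, 28, 17, 12, 10, -7]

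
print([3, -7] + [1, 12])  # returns [3, -7, 1, 12]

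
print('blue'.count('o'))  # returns 0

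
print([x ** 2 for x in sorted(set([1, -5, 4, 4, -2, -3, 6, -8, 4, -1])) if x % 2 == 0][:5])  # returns [64, 4, 16, 36]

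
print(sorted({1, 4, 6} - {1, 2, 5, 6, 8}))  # [4]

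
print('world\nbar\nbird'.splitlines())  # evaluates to ['world', 'bar', 'bird']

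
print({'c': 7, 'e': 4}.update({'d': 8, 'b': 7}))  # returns None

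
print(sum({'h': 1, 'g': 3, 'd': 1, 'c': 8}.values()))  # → 13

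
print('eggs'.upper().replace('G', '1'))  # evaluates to E11S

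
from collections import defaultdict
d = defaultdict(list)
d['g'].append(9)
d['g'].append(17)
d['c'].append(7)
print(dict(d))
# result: {'g': [9, 17], 'c': [7]}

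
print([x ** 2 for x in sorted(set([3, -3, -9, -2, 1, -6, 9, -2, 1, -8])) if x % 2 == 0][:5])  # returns [64, 36, 4]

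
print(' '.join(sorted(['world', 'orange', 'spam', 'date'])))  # date orange spam world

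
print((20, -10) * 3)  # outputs (20, -10, 20, -10, 20, -10)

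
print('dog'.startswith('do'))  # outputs True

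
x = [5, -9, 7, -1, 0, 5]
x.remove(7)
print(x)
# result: [5, -9, -1, 0, 5]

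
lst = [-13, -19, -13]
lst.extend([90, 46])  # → [-13, -19, -13, 90, 46]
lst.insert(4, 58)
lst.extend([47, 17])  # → [-13, -19, -13, 90, 58, 46, 47, 17]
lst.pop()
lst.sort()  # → [-19, -13, -13, 46, 47, 58, 90]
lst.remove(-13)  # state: [-19, -13, 46, 47, 58, 90]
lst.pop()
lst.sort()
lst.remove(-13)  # [-19, 46, 47, 58]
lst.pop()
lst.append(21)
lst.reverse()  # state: [21, 47, 46, -19]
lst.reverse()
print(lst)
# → [-19, 46, 47, 21]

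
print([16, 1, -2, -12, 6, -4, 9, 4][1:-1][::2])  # [1, -12, -4]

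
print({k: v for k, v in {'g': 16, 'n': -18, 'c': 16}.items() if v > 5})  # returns {'g': 16, 'c': 16}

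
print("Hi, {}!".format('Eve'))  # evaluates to Hi, Eve!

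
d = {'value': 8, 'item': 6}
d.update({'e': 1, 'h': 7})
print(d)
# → {'value': 8, 'item': 6, 'e': 1, 'h': 7}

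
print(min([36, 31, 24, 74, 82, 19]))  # 19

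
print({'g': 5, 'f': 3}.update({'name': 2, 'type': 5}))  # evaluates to None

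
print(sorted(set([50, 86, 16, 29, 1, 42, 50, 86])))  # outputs [1, 16, 29, 42, 50, 86]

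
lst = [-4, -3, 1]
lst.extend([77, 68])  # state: [-4, -3, 1, 77, 68]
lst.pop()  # 68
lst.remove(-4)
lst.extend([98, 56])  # [-3, 1, 77, 98, 56]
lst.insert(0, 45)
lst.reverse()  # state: [56, 98, 77, 1, -3, 45]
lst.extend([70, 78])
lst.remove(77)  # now [56, 98, 1, -3, 45, 70, 78]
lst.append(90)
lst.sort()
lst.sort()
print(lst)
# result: [-3, 1, 45, 56, 70, 78, 90, 98]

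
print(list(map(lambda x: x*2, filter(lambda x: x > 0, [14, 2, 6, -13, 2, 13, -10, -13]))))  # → [28, 4, 12, 4, 26]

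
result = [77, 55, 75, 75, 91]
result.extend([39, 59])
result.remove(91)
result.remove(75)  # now [77, 55, 75, 39, 59]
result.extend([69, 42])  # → [77, 55, 75, 39, 59, 69, 42]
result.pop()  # 42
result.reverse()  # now [69, 59, 39, 75, 55, 77]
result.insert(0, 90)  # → [90, 69, 59, 39, 75, 55, 77]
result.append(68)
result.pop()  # 68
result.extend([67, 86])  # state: [90, 69, 59, 39, 75, 55, 77, 67, 86]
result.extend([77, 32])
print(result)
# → [90, 69, 59, 39, 75, 55, 77, 67, 86, 77, 32]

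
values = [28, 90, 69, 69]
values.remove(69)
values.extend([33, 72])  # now [28, 90, 69, 33, 72]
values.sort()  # [28, 33, 69, 72, 90]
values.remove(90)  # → [28, 33, 69, 72]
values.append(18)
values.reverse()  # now [18, 72, 69, 33, 28]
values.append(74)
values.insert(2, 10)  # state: [18, 72, 10, 69, 33, 28, 74]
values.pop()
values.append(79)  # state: [18, 72, 10, 69, 33, 28, 79]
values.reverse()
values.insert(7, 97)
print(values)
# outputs [79, 28, 33, 69, 10, 72, 18, 97]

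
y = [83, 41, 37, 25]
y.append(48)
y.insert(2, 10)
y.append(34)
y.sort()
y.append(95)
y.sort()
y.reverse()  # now [95, 83, 48, 41, 37, 34, 25, 10]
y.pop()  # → 10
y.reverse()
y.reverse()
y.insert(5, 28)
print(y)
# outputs [95, 83, 48, 41, 37, 28, 34, 25]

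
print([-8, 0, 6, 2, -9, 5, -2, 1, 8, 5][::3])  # [-8, 2, -2, 5]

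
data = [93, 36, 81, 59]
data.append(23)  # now [93, 36, 81, 59, 23]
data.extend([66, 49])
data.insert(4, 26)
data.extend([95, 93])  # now [93, 36, 81, 59, 26, 23, 66, 49, 95, 93]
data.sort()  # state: [23, 26, 36, 49, 59, 66, 81, 93, 93, 95]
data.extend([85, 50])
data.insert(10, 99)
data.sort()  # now [23, 26, 36, 49, 50, 59, 66, 81, 85, 93, 93, 95, 99]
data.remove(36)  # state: [23, 26, 49, 50, 59, 66, 81, 85, 93, 93, 95, 99]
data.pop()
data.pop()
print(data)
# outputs [23, 26, 49, 50, 59, 66, 81, 85, 93, 93]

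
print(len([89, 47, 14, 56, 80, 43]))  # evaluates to 6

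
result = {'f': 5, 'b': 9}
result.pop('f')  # 5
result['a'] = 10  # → {'b': 9, 'a': 10}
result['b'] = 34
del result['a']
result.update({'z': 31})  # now {'b': 34, 'z': 31}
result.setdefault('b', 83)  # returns 34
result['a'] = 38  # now {'b': 34, 'z': 31, 'a': 38}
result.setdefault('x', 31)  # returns 31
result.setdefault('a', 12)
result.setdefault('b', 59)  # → 34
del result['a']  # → {'b': 34, 'z': 31, 'x': 31}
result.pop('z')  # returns 31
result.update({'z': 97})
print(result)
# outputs {'b': 34, 'x': 31, 'z': 97}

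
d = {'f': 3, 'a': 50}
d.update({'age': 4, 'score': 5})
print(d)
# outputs {'f': 3, 'a': 50, 'age': 4, 'score': 5}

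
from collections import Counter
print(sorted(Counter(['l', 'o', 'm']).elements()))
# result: ['l', 'm', 'o']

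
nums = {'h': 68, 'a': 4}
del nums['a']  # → {'h': 68}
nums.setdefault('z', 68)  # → 68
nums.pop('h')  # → 68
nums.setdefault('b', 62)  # 62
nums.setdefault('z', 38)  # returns 68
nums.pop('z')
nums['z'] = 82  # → {'b': 62, 'z': 82}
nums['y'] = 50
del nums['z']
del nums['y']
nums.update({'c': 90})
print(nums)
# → {'b': 62, 'c': 90}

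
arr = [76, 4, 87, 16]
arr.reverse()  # [16, 87, 4, 76]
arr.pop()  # 76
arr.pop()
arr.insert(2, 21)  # [16, 87, 21]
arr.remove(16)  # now [87, 21]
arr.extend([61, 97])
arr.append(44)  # [87, 21, 61, 97, 44]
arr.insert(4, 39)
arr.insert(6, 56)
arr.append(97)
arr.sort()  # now [21, 39, 44, 56, 61, 87, 97, 97]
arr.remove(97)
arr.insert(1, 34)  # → [21, 34, 39, 44, 56, 61, 87, 97]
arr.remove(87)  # [21, 34, 39, 44, 56, 61, 97]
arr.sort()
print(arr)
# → [21, 34, 39, 44, 56, 61, 97]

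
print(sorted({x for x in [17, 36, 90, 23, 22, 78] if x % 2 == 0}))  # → [22, 36, 78, 90]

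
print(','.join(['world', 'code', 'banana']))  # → world,code,banana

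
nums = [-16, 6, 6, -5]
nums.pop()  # -5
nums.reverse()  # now [6, 6, -16]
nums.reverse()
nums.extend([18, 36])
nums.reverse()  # [36, 18, 6, 6, -16]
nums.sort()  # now [-16, 6, 6, 18, 36]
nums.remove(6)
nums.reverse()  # [36, 18, 6, -16]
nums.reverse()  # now [-16, 6, 18, 36]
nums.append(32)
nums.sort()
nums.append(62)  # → [-16, 6, 18, 32, 36, 62]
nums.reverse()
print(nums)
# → [62, 36, 32, 18, 6, -16]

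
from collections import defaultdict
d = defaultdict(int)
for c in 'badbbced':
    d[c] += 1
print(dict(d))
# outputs {'b': 3, 'a': 1, 'd': 2, 'c': 1, 'e': 1}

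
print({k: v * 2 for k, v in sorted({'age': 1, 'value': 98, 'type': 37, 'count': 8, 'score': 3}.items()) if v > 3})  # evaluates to {'count': 16, 'type': 74, 'value': 196}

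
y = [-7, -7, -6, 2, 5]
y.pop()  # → 5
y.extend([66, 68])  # [-7, -7, -6, 2, 66, 68]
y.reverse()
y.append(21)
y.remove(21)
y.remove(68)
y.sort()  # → [-7, -7, -6, 2, 66]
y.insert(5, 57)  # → [-7, -7, -6, 2, 66, 57]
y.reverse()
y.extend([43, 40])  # [57, 66, 2, -6, -7, -7, 43, 40]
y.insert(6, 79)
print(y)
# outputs [57, 66, 2, -6, -7, -7, 79, 43, 40]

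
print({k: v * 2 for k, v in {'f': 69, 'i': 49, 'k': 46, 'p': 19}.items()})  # {'f': 138, 'i': 98, 'k': 92, 'p': 38}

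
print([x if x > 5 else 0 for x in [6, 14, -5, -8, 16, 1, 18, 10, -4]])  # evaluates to [6, 14, 0, 0, 16, 0, 18, 10, 0]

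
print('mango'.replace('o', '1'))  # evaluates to mang1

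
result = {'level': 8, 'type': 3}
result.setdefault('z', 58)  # 58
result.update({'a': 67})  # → {'level': 8, 'type': 3, 'z': 58, 'a': 67}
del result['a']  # {'level': 8, 'type': 3, 'z': 58}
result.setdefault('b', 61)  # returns 61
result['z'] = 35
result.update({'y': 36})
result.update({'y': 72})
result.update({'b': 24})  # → {'level': 8, 'type': 3, 'z': 35, 'b': 24, 'y': 72}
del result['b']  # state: {'level': 8, 'type': 3, 'z': 35, 'y': 72}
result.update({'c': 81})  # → {'level': 8, 'type': 3, 'z': 35, 'y': 72, 'c': 81}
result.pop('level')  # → 8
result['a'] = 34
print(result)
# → {'type': 3, 'z': 35, 'y': 72, 'c': 81, 'a': 34}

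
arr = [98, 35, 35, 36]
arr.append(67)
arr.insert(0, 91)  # [91, 98, 35, 35, 36, 67]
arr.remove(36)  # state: [91, 98, 35, 35, 67]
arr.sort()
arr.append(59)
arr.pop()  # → 59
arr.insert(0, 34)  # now [34, 35, 35, 67, 91, 98]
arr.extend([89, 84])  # [34, 35, 35, 67, 91, 98, 89, 84]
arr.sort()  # [34, 35, 35, 67, 84, 89, 91, 98]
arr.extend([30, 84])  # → [34, 35, 35, 67, 84, 89, 91, 98, 30, 84]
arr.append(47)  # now [34, 35, 35, 67, 84, 89, 91, 98, 30, 84, 47]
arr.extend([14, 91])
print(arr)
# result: [34, 35, 35, 67, 84, 89, 91, 98, 30, 84, 47, 14, 91]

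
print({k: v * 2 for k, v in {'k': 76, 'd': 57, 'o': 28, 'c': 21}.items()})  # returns {'k': 152, 'd': 114, 'o': 56, 'c': 42}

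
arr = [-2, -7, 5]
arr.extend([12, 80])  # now [-2, -7, 5, 12, 80]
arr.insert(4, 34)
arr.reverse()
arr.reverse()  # [-2, -7, 5, 12, 34, 80]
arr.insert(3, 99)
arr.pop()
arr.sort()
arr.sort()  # [-7, -2, 5, 12, 34, 99]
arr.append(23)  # [-7, -2, 5, 12, 34, 99, 23]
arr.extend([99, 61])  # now [-7, -2, 5, 12, 34, 99, 23, 99, 61]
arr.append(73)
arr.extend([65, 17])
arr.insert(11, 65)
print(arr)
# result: [-7, -2, 5, 12, 34, 99, 23, 99, 61, 73, 65, 65, 17]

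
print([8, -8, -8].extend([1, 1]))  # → None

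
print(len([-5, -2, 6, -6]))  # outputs 4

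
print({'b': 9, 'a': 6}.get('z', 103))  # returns 103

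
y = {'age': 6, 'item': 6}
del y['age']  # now {'item': 6}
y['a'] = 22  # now {'item': 6, 'a': 22}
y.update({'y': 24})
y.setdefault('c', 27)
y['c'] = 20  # {'item': 6, 'a': 22, 'y': 24, 'c': 20}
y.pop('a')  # 22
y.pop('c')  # 20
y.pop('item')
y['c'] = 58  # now {'y': 24, 'c': 58}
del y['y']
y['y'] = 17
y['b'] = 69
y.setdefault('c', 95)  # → 58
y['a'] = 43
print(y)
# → {'c': 58, 'y': 17, 'b': 69, 'a': 43}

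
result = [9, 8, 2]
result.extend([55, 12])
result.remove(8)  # [9, 2, 55, 12]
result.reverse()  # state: [12, 55, 2, 9]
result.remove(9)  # [12, 55, 2]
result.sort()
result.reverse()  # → [55, 12, 2]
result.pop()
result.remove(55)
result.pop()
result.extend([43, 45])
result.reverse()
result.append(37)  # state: [45, 43, 37]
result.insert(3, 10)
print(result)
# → [45, 43, 37, 10]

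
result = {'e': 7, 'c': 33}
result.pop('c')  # 33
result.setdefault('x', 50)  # 50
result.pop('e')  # 7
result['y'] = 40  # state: {'x': 50, 'y': 40}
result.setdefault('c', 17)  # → 17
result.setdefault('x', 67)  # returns 50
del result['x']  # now {'y': 40, 'c': 17}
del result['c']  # {'y': 40}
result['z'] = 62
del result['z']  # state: {'y': 40}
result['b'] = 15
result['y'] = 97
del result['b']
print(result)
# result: {'y': 97}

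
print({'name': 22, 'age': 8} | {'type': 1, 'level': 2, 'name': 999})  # {'name': 999, 'age': 8, 'type': 1, 'level': 2}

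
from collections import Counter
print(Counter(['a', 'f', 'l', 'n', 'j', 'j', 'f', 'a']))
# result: Counter({'a': 2, 'f': 2, 'j': 2, 'l': 1, 'n': 1})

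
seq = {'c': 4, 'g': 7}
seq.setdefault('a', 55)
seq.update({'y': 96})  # {'c': 4, 'g': 7, 'a': 55, 'y': 96}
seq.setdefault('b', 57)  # 57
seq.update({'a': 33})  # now {'c': 4, 'g': 7, 'a': 33, 'y': 96, 'b': 57}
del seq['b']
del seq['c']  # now {'g': 7, 'a': 33, 'y': 96}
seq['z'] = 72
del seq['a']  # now {'g': 7, 'y': 96, 'z': 72}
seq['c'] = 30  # {'g': 7, 'y': 96, 'z': 72, 'c': 30}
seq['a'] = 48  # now {'g': 7, 'y': 96, 'z': 72, 'c': 30, 'a': 48}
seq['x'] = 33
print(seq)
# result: {'g': 7, 'y': 96, 'z': 72, 'c': 30, 'a': 48, 'x': 33}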